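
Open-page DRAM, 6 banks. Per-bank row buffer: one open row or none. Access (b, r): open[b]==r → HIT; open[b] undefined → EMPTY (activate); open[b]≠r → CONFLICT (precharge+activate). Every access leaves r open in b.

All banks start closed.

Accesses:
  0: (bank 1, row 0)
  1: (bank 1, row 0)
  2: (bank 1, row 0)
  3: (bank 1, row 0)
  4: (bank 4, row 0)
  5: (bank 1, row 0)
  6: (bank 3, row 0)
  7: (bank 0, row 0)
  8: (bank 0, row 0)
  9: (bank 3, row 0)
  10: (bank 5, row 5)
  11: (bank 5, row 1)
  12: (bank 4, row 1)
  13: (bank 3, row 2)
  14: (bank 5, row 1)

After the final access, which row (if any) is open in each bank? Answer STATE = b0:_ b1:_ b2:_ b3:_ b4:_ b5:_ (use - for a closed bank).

step 0: bank1 None->0 [EMPTY]
step 1: bank1 0->0 [HIT]
step 2: bank1 0->0 [HIT]
step 3: bank1 0->0 [HIT]
step 4: bank4 None->0 [EMPTY]
step 5: bank1 0->0 [HIT]
step 6: bank3 None->0 [EMPTY]
step 7: bank0 None->0 [EMPTY]
step 8: bank0 0->0 [HIT]
step 9: bank3 0->0 [HIT]
step 10: bank5 None->5 [EMPTY]
step 11: bank5 5->1 [CONFLICT]
step 12: bank4 0->1 [CONFLICT]
step 13: bank3 0->2 [CONFLICT]
step 14: bank5 1->1 [HIT]

STATE = b0:0 b1:0 b2:- b3:2 b4:1 b5:1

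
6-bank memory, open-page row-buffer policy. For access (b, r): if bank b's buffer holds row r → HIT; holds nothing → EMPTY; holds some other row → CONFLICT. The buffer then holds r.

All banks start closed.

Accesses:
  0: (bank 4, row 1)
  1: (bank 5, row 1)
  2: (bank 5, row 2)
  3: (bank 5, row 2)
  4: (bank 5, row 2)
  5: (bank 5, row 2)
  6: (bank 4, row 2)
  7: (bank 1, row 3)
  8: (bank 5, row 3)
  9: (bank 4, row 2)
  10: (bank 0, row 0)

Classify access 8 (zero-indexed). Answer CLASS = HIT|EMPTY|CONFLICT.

#0 (4,1) E
#1 (5,1) E
#2 (5,2) C  (was 1)
#3 (5,2) H  (was 2)
#4 (5,2) H  (was 2)
#5 (5,2) H  (was 2)
#6 (4,2) C  (was 1)
#7 (1,3) E
#8 (5,3) C  (was 2)
#9 (4,2) H  (was 2)
#10 (0,0) E

CLASS = CONFLICT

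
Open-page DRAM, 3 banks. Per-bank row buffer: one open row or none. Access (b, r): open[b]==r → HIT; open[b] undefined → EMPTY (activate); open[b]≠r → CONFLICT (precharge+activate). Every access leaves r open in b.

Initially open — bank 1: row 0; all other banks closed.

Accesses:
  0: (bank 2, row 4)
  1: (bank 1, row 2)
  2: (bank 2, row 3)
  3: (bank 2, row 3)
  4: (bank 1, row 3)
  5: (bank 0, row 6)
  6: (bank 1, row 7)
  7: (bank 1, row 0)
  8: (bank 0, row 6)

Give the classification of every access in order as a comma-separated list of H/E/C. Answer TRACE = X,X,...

#0 (2,4) E
#1 (1,2) C  (was 0)
#2 (2,3) C  (was 4)
#3 (2,3) H  (was 3)
#4 (1,3) C  (was 2)
#5 (0,6) E
#6 (1,7) C  (was 3)
#7 (1,0) C  (was 7)
#8 (0,6) H  (was 6)

TRACE = E,C,C,H,C,E,C,C,H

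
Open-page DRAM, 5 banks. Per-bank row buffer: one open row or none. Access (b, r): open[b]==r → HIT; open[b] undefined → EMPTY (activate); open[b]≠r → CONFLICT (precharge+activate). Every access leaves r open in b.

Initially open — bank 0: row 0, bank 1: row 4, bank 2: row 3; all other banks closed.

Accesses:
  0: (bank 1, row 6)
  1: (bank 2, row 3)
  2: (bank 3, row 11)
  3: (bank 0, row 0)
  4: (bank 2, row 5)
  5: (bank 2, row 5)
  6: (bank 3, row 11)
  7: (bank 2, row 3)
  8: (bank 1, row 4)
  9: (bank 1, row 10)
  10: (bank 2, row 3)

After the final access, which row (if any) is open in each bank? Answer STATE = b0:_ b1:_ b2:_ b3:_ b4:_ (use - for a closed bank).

  [0] b1 r6: had r4 ⇒ C
  [1] b2 r3: had r3 ⇒ H
  [2] b3 r11: no row ⇒ E
  [3] b0 r0: had r0 ⇒ H
  [4] b2 r5: had r3 ⇒ C
  [5] b2 r5: had r5 ⇒ H
  [6] b3 r11: had r11 ⇒ H
  [7] b2 r3: had r5 ⇒ C
  [8] b1 r4: had r6 ⇒ C
  [9] b1 r10: had r4 ⇒ C
  [10] b2 r3: had r3 ⇒ H

STATE = b0:0 b1:10 b2:3 b3:11 b4:-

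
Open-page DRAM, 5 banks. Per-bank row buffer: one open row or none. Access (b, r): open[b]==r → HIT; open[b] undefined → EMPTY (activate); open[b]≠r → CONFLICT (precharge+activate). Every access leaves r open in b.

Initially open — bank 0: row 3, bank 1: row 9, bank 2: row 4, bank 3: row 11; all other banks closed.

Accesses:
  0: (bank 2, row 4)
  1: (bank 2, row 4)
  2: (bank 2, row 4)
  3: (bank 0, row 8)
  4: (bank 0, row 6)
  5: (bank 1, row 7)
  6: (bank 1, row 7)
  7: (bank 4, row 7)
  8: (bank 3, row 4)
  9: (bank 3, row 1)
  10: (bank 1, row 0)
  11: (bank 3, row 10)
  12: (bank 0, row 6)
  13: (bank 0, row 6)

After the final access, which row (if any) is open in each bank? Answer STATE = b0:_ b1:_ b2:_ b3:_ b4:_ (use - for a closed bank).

STATE = b0:6 b1:0 b2:4 b3:10 b4:7

0: bank 2 row 4 — prev 4 → HIT
1: bank 2 row 4 — prev 4 → HIT
2: bank 2 row 4 — prev 4 → HIT
3: bank 0 row 8 — prev 3 → CONFLICT
4: bank 0 row 6 — prev 8 → CONFLICT
5: bank 1 row 7 — prev 9 → CONFLICT
6: bank 1 row 7 — prev 7 → HIT
7: bank 4 row 7 — prev None → EMPTY
8: bank 3 row 4 — prev 11 → CONFLICT
9: bank 3 row 1 — prev 4 → CONFLICT
10: bank 1 row 0 — prev 7 → CONFLICT
11: bank 3 row 10 — prev 1 → CONFLICT
12: bank 0 row 6 — prev 6 → HIT
13: bank 0 row 6 — prev 6 → HIT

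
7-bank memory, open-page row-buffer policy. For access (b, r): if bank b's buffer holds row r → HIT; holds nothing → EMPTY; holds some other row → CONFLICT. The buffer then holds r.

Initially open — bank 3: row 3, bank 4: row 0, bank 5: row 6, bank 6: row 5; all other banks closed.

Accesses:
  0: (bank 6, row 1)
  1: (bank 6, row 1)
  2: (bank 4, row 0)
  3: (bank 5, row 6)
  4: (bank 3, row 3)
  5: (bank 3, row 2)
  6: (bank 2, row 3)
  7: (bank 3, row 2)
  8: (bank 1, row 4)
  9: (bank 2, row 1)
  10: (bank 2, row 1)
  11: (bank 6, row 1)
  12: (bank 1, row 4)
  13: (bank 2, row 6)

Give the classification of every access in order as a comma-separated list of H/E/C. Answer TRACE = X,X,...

TRACE = C,H,H,H,H,C,E,H,E,C,H,H,H,C

0: bank 6 row 1 — prev 5 → CONFLICT
1: bank 6 row 1 — prev 1 → HIT
2: bank 4 row 0 — prev 0 → HIT
3: bank 5 row 6 — prev 6 → HIT
4: bank 3 row 3 — prev 3 → HIT
5: bank 3 row 2 — prev 3 → CONFLICT
6: bank 2 row 3 — prev None → EMPTY
7: bank 3 row 2 — prev 2 → HIT
8: bank 1 row 4 — prev None → EMPTY
9: bank 2 row 1 — prev 3 → CONFLICT
10: bank 2 row 1 — prev 1 → HIT
11: bank 6 row 1 — prev 1 → HIT
12: bank 1 row 4 — prev 4 → HIT
13: bank 2 row 6 — prev 1 → CONFLICT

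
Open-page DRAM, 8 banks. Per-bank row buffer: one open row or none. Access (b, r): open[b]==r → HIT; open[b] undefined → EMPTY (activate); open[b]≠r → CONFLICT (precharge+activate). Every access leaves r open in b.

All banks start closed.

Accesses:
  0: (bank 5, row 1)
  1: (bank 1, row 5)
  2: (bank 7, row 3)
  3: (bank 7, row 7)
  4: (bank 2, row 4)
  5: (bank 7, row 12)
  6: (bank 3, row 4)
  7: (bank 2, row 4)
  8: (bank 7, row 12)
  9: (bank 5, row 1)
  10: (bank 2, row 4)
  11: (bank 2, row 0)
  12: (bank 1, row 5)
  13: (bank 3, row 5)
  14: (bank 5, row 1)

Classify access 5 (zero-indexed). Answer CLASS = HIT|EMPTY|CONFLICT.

0: bank 5 row 1 — prev None → EMPTY
1: bank 1 row 5 — prev None → EMPTY
2: bank 7 row 3 — prev None → EMPTY
3: bank 7 row 7 — prev 3 → CONFLICT
4: bank 2 row 4 — prev None → EMPTY
5: bank 7 row 12 — prev 7 → CONFLICT
6: bank 3 row 4 — prev None → EMPTY
7: bank 2 row 4 — prev 4 → HIT
8: bank 7 row 12 — prev 12 → HIT
9: bank 5 row 1 — prev 1 → HIT
10: bank 2 row 4 — prev 4 → HIT
11: bank 2 row 0 — prev 4 → CONFLICT
12: bank 1 row 5 — prev 5 → HIT
13: bank 3 row 5 — prev 4 → CONFLICT
14: bank 5 row 1 — prev 1 → HIT

CLASS = CONFLICT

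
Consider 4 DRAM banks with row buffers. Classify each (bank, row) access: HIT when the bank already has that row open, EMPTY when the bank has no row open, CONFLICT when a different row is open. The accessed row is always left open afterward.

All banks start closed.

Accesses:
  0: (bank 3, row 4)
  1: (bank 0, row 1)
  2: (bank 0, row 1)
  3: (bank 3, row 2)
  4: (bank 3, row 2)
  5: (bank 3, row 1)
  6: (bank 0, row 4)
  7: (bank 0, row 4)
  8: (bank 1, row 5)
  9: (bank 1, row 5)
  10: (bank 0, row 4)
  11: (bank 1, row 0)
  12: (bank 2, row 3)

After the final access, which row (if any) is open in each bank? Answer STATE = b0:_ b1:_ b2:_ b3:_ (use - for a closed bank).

0: bank 3 row 4 — prev None → EMPTY
1: bank 0 row 1 — prev None → EMPTY
2: bank 0 row 1 — prev 1 → HIT
3: bank 3 row 2 — prev 4 → CONFLICT
4: bank 3 row 2 — prev 2 → HIT
5: bank 3 row 1 — prev 2 → CONFLICT
6: bank 0 row 4 — prev 1 → CONFLICT
7: bank 0 row 4 — prev 4 → HIT
8: bank 1 row 5 — prev None → EMPTY
9: bank 1 row 5 — prev 5 → HIT
10: bank 0 row 4 — prev 4 → HIT
11: bank 1 row 0 — prev 5 → CONFLICT
12: bank 2 row 3 — prev None → EMPTY

STATE = b0:4 b1:0 b2:3 b3:1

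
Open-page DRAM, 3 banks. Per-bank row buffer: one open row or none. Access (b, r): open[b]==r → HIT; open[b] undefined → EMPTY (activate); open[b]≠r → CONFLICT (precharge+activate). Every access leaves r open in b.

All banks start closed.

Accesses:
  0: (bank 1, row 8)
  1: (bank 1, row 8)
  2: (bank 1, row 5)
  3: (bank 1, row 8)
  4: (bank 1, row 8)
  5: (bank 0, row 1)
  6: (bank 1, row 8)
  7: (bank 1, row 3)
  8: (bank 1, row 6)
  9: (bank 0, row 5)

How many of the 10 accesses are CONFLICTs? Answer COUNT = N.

COUNT = 5

  [0] b1 r8: no row ⇒ E
  [1] b1 r8: had r8 ⇒ H
  [2] b1 r5: had r8 ⇒ C
  [3] b1 r8: had r5 ⇒ C
  [4] b1 r8: had r8 ⇒ H
  [5] b0 r1: no row ⇒ E
  [6] b1 r8: had r8 ⇒ H
  [7] b1 r3: had r8 ⇒ C
  [8] b1 r6: had r3 ⇒ C
  [9] b0 r5: had r1 ⇒ C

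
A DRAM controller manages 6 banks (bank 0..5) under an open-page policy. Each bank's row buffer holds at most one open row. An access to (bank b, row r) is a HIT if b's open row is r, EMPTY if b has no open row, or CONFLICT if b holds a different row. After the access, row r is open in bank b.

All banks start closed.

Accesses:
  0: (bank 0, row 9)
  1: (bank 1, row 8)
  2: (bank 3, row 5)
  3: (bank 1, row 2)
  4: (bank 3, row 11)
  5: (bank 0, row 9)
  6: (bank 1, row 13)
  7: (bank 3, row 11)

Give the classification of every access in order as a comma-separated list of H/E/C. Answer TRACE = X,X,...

0: bank 0 row 9 — prev None → EMPTY
1: bank 1 row 8 — prev None → EMPTY
2: bank 3 row 5 — prev None → EMPTY
3: bank 1 row 2 — prev 8 → CONFLICT
4: bank 3 row 11 — prev 5 → CONFLICT
5: bank 0 row 9 — prev 9 → HIT
6: bank 1 row 13 — prev 2 → CONFLICT
7: bank 3 row 11 — prev 11 → HIT

TRACE = E,E,E,C,C,H,C,H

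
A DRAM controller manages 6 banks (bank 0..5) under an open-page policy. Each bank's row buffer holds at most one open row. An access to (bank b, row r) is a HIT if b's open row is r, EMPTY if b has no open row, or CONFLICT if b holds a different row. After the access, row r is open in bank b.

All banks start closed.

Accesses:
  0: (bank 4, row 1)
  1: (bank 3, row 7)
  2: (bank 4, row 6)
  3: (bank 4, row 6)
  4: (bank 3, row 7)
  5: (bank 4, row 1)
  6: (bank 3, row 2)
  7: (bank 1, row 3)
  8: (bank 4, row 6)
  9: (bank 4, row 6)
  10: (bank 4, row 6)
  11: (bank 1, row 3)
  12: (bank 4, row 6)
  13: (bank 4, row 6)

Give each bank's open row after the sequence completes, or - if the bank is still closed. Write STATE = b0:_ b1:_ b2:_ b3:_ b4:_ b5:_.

STATE = b0:- b1:3 b2:- b3:2 b4:6 b5:-

0: bank 4 row 1 — prev None → EMPTY
1: bank 3 row 7 — prev None → EMPTY
2: bank 4 row 6 — prev 1 → CONFLICT
3: bank 4 row 6 — prev 6 → HIT
4: bank 3 row 7 — prev 7 → HIT
5: bank 4 row 1 — prev 6 → CONFLICT
6: bank 3 row 2 — prev 7 → CONFLICT
7: bank 1 row 3 — prev None → EMPTY
8: bank 4 row 6 — prev 1 → CONFLICT
9: bank 4 row 6 — prev 6 → HIT
10: bank 4 row 6 — prev 6 → HIT
11: bank 1 row 3 — prev 3 → HIT
12: bank 4 row 6 — prev 6 → HIT
13: bank 4 row 6 — prev 6 → HIT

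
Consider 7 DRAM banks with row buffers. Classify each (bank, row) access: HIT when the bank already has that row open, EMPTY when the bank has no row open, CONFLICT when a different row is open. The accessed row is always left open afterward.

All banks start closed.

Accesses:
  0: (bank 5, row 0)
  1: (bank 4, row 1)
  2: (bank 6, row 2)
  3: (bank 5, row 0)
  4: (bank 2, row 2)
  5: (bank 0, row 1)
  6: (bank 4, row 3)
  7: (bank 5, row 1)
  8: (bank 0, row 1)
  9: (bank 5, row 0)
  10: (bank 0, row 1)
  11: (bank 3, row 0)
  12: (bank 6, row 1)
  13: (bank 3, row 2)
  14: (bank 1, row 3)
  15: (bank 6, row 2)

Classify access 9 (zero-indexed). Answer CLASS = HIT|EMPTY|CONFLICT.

step 0: bank5 None->0 [EMPTY]
step 1: bank4 None->1 [EMPTY]
step 2: bank6 None->2 [EMPTY]
step 3: bank5 0->0 [HIT]
step 4: bank2 None->2 [EMPTY]
step 5: bank0 None->1 [EMPTY]
step 6: bank4 1->3 [CONFLICT]
step 7: bank5 0->1 [CONFLICT]
step 8: bank0 1->1 [HIT]
step 9: bank5 1->0 [CONFLICT]
step 10: bank0 1->1 [HIT]
step 11: bank3 None->0 [EMPTY]
step 12: bank6 2->1 [CONFLICT]
step 13: bank3 0->2 [CONFLICT]
step 14: bank1 None->3 [EMPTY]
step 15: bank6 1->2 [CONFLICT]

CLASS = CONFLICT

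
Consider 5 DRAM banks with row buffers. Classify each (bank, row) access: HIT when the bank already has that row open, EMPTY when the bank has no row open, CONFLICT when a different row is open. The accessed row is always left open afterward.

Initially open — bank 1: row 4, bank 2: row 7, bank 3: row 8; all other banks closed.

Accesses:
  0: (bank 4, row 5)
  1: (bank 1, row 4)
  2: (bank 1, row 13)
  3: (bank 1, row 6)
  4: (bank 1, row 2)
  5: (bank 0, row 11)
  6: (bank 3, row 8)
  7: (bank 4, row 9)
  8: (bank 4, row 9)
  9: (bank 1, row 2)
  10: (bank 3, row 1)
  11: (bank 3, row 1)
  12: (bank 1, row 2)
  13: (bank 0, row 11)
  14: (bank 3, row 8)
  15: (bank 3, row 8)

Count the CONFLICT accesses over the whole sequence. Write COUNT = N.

  [0] b4 r5: no row ⇒ E
  [1] b1 r4: had r4 ⇒ H
  [2] b1 r13: had r4 ⇒ C
  [3] b1 r6: had r13 ⇒ C
  [4] b1 r2: had r6 ⇒ C
  [5] b0 r11: no row ⇒ E
  [6] b3 r8: had r8 ⇒ H
  [7] b4 r9: had r5 ⇒ C
  [8] b4 r9: had r9 ⇒ H
  [9] b1 r2: had r2 ⇒ H
  [10] b3 r1: had r8 ⇒ C
  [11] b3 r1: had r1 ⇒ H
  [12] b1 r2: had r2 ⇒ H
  [13] b0 r11: had r11 ⇒ H
  [14] b3 r8: had r1 ⇒ C
  [15] b3 r8: had r8 ⇒ H

COUNT = 6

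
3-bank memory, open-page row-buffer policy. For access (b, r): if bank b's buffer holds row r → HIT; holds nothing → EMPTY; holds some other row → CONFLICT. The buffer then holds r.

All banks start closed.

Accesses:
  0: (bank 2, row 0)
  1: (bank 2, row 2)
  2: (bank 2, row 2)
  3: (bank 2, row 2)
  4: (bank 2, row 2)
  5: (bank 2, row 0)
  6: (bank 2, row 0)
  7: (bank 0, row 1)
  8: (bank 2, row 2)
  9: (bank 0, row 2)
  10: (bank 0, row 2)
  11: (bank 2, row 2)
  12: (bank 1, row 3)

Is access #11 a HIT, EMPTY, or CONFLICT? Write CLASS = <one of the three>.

0: bank 2 row 0 — prev None → EMPTY
1: bank 2 row 2 — prev 0 → CONFLICT
2: bank 2 row 2 — prev 2 → HIT
3: bank 2 row 2 — prev 2 → HIT
4: bank 2 row 2 — prev 2 → HIT
5: bank 2 row 0 — prev 2 → CONFLICT
6: bank 2 row 0 — prev 0 → HIT
7: bank 0 row 1 — prev None → EMPTY
8: bank 2 row 2 — prev 0 → CONFLICT
9: bank 0 row 2 — prev 1 → CONFLICT
10: bank 0 row 2 — prev 2 → HIT
11: bank 2 row 2 — prev 2 → HIT
12: bank 1 row 3 — prev None → EMPTY

CLASS = HIT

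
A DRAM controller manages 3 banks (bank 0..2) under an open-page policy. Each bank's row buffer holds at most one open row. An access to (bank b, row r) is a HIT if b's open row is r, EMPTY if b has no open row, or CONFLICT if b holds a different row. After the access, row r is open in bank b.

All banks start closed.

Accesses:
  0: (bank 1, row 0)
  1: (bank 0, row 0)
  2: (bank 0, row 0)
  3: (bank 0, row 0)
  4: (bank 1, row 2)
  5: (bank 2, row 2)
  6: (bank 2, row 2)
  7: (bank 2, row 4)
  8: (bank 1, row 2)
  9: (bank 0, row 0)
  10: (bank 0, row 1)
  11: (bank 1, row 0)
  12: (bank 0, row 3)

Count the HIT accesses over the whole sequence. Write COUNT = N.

COUNT = 5

  [0] b1 r0: no row ⇒ E
  [1] b0 r0: no row ⇒ E
  [2] b0 r0: had r0 ⇒ H
  [3] b0 r0: had r0 ⇒ H
  [4] b1 r2: had r0 ⇒ C
  [5] b2 r2: no row ⇒ E
  [6] b2 r2: had r2 ⇒ H
  [7] b2 r4: had r2 ⇒ C
  [8] b1 r2: had r2 ⇒ H
  [9] b0 r0: had r0 ⇒ H
  [10] b0 r1: had r0 ⇒ C
  [11] b1 r0: had r2 ⇒ C
  [12] b0 r3: had r1 ⇒ C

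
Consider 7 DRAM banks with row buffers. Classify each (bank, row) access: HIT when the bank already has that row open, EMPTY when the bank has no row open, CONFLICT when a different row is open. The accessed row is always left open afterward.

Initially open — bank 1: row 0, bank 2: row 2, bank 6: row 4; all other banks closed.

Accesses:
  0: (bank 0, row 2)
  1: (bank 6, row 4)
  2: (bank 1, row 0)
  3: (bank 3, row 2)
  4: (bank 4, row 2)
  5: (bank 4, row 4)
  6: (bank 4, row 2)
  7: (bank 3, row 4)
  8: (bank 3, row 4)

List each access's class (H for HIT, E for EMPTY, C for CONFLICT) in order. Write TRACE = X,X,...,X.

TRACE = E,H,H,E,E,C,C,C,H

step 0: bank0 None->2 [EMPTY]
step 1: bank6 4->4 [HIT]
step 2: bank1 0->0 [HIT]
step 3: bank3 None->2 [EMPTY]
step 4: bank4 None->2 [EMPTY]
step 5: bank4 2->4 [CONFLICT]
step 6: bank4 4->2 [CONFLICT]
step 7: bank3 2->4 [CONFLICT]
step 8: bank3 4->4 [HIT]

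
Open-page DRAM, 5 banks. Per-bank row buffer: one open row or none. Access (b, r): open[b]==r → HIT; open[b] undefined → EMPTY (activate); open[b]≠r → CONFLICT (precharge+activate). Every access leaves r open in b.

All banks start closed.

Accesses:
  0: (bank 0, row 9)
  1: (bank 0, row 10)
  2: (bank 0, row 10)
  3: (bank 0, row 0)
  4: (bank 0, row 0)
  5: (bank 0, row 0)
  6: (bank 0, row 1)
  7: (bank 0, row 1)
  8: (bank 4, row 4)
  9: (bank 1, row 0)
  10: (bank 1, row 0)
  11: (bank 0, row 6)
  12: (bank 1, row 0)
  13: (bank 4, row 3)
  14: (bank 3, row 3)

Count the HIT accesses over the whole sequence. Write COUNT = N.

  [0] b0 r9: no row ⇒ E
  [1] b0 r10: had r9 ⇒ C
  [2] b0 r10: had r10 ⇒ H
  [3] b0 r0: had r10 ⇒ C
  [4] b0 r0: had r0 ⇒ H
  [5] b0 r0: had r0 ⇒ H
  [6] b0 r1: had r0 ⇒ C
  [7] b0 r1: had r1 ⇒ H
  [8] b4 r4: no row ⇒ E
  [9] b1 r0: no row ⇒ E
  [10] b1 r0: had r0 ⇒ H
  [11] b0 r6: had r1 ⇒ C
  [12] b1 r0: had r0 ⇒ H
  [13] b4 r3: had r4 ⇒ C
  [14] b3 r3: no row ⇒ E

COUNT = 6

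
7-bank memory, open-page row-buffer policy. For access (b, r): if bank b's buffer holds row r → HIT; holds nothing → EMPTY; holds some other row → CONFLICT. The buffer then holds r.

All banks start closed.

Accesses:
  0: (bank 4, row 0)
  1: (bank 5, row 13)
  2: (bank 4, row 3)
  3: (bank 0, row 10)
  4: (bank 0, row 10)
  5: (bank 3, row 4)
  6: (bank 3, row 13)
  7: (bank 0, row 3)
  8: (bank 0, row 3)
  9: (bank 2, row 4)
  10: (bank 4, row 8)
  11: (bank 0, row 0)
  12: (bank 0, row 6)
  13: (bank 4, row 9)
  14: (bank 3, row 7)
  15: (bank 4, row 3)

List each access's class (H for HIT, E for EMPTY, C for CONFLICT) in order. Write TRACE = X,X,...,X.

#0 (4,0) E
#1 (5,13) E
#2 (4,3) C  (was 0)
#3 (0,10) E
#4 (0,10) H  (was 10)
#5 (3,4) E
#6 (3,13) C  (was 4)
#7 (0,3) C  (was 10)
#8 (0,3) H  (was 3)
#9 (2,4) E
#10 (4,8) C  (was 3)
#11 (0,0) C  (was 3)
#12 (0,6) C  (was 0)
#13 (4,9) C  (was 8)
#14 (3,7) C  (was 13)
#15 (4,3) C  (was 9)

TRACE = E,E,C,E,H,E,C,C,H,E,C,C,C,C,C,C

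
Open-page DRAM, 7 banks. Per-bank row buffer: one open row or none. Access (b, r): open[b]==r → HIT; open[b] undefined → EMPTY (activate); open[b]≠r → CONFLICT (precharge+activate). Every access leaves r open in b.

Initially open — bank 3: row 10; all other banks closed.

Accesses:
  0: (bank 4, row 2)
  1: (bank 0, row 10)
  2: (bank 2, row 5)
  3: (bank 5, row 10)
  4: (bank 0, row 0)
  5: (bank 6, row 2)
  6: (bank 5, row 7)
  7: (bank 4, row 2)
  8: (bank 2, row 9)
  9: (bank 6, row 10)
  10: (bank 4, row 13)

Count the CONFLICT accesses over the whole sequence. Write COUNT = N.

0: bank 4 row 2 — prev None → EMPTY
1: bank 0 row 10 — prev None → EMPTY
2: bank 2 row 5 — prev None → EMPTY
3: bank 5 row 10 — prev None → EMPTY
4: bank 0 row 0 — prev 10 → CONFLICT
5: bank 6 row 2 — prev None → EMPTY
6: bank 5 row 7 — prev 10 → CONFLICT
7: bank 4 row 2 — prev 2 → HIT
8: bank 2 row 9 — prev 5 → CONFLICT
9: bank 6 row 10 — prev 2 → CONFLICT
10: bank 4 row 13 — prev 2 → CONFLICT

COUNT = 5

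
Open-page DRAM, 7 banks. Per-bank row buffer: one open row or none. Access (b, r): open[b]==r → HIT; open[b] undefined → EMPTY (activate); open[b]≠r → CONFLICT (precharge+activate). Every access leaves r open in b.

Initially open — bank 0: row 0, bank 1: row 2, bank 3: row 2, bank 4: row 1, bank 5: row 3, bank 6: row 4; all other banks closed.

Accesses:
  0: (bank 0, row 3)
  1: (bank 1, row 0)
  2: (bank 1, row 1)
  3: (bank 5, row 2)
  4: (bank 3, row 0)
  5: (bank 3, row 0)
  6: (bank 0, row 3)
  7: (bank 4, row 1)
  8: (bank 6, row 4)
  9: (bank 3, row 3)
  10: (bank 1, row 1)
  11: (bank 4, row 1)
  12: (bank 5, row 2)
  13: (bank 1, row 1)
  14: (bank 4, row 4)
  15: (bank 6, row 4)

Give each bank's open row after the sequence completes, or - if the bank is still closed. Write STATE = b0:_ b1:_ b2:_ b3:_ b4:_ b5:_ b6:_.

STATE = b0:3 b1:1 b2:- b3:3 b4:4 b5:2 b6:4

0: bank 0 row 3 — prev 0 → CONFLICT
1: bank 1 row 0 — prev 2 → CONFLICT
2: bank 1 row 1 — prev 0 → CONFLICT
3: bank 5 row 2 — prev 3 → CONFLICT
4: bank 3 row 0 — prev 2 → CONFLICT
5: bank 3 row 0 — prev 0 → HIT
6: bank 0 row 3 — prev 3 → HIT
7: bank 4 row 1 — prev 1 → HIT
8: bank 6 row 4 — prev 4 → HIT
9: bank 3 row 3 — prev 0 → CONFLICT
10: bank 1 row 1 — prev 1 → HIT
11: bank 4 row 1 — prev 1 → HIT
12: bank 5 row 2 — prev 2 → HIT
13: bank 1 row 1 — prev 1 → HIT
14: bank 4 row 4 — prev 1 → CONFLICT
15: bank 6 row 4 — prev 4 → HIT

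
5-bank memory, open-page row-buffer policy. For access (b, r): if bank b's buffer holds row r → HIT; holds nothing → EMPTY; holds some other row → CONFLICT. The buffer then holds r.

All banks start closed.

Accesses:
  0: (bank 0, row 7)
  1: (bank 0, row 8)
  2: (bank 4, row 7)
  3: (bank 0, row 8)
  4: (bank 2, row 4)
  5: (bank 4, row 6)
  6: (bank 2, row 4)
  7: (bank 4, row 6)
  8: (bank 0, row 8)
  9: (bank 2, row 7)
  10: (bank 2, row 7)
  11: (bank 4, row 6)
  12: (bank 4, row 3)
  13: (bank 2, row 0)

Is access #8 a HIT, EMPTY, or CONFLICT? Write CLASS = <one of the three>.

0: bank 0 row 7 — prev None → EMPTY
1: bank 0 row 8 — prev 7 → CONFLICT
2: bank 4 row 7 — prev None → EMPTY
3: bank 0 row 8 — prev 8 → HIT
4: bank 2 row 4 — prev None → EMPTY
5: bank 4 row 6 — prev 7 → CONFLICT
6: bank 2 row 4 — prev 4 → HIT
7: bank 4 row 6 — prev 6 → HIT
8: bank 0 row 8 — prev 8 → HIT
9: bank 2 row 7 — prev 4 → CONFLICT
10: bank 2 row 7 — prev 7 → HIT
11: bank 4 row 6 — prev 6 → HIT
12: bank 4 row 3 — prev 6 → CONFLICT
13: bank 2 row 0 — prev 7 → CONFLICT

CLASS = HIT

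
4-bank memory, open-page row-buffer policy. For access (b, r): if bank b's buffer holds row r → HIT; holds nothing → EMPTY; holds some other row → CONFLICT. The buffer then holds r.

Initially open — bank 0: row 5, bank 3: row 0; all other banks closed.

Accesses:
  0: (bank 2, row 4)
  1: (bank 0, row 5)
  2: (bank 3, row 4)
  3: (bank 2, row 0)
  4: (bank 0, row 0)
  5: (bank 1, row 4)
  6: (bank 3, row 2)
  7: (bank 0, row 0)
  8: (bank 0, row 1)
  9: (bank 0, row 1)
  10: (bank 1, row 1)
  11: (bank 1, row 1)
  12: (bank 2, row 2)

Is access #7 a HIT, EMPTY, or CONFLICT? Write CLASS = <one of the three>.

CLASS = HIT

0: bank 2 row 4 — prev None → EMPTY
1: bank 0 row 5 — prev 5 → HIT
2: bank 3 row 4 — prev 0 → CONFLICT
3: bank 2 row 0 — prev 4 → CONFLICT
4: bank 0 row 0 — prev 5 → CONFLICT
5: bank 1 row 4 — prev None → EMPTY
6: bank 3 row 2 — prev 4 → CONFLICT
7: bank 0 row 0 — prev 0 → HIT
8: bank 0 row 1 — prev 0 → CONFLICT
9: bank 0 row 1 — prev 1 → HIT
10: bank 1 row 1 — prev 4 → CONFLICT
11: bank 1 row 1 — prev 1 → HIT
12: bank 2 row 2 — prev 0 → CONFLICT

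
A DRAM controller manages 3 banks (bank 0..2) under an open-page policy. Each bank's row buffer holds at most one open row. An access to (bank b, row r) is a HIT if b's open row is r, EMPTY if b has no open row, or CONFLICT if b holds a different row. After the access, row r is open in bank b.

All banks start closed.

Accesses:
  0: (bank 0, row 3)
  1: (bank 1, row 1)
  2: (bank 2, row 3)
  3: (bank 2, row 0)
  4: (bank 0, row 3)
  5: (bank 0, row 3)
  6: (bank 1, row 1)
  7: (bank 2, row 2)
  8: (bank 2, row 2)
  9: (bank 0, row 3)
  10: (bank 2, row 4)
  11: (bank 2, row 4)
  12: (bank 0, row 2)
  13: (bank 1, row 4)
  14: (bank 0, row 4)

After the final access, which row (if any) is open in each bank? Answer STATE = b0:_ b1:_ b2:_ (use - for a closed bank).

step 0: bank0 None->3 [EMPTY]
step 1: bank1 None->1 [EMPTY]
step 2: bank2 None->3 [EMPTY]
step 3: bank2 3->0 [CONFLICT]
step 4: bank0 3->3 [HIT]
step 5: bank0 3->3 [HIT]
step 6: bank1 1->1 [HIT]
step 7: bank2 0->2 [CONFLICT]
step 8: bank2 2->2 [HIT]
step 9: bank0 3->3 [HIT]
step 10: bank2 2->4 [CONFLICT]
step 11: bank2 4->4 [HIT]
step 12: bank0 3->2 [CONFLICT]
step 13: bank1 1->4 [CONFLICT]
step 14: bank0 2->4 [CONFLICT]

STATE = b0:4 b1:4 b2:4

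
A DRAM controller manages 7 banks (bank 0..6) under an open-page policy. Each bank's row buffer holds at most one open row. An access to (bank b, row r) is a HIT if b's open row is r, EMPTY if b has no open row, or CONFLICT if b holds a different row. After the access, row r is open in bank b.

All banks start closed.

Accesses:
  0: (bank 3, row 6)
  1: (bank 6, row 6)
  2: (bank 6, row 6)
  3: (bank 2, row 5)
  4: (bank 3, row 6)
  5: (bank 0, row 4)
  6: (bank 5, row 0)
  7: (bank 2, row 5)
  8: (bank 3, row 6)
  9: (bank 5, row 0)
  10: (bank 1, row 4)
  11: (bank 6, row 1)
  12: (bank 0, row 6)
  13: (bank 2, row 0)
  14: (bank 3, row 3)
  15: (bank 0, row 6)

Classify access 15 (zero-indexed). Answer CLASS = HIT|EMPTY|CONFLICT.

  [0] b3 r6: no row ⇒ E
  [1] b6 r6: no row ⇒ E
  [2] b6 r6: had r6 ⇒ H
  [3] b2 r5: no row ⇒ E
  [4] b3 r6: had r6 ⇒ H
  [5] b0 r4: no row ⇒ E
  [6] b5 r0: no row ⇒ E
  [7] b2 r5: had r5 ⇒ H
  [8] b3 r6: had r6 ⇒ H
  [9] b5 r0: had r0 ⇒ H
  [10] b1 r4: no row ⇒ E
  [11] b6 r1: had r6 ⇒ C
  [12] b0 r6: had r4 ⇒ C
  [13] b2 r0: had r5 ⇒ C
  [14] b3 r3: had r6 ⇒ C
  [15] b0 r6: had r6 ⇒ H

CLASS = HIT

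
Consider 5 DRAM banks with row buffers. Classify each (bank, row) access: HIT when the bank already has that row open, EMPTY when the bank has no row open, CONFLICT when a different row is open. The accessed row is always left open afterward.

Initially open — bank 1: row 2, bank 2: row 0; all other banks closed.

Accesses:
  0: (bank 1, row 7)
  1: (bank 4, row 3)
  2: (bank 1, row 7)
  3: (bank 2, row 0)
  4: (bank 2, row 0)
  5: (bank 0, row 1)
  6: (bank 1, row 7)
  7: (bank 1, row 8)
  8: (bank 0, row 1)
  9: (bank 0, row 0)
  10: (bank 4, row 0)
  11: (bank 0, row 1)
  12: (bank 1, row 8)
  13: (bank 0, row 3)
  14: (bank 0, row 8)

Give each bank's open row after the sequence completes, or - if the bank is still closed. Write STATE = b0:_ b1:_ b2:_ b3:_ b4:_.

#0 (1,7) C  (was 2)
#1 (4,3) E
#2 (1,7) H  (was 7)
#3 (2,0) H  (was 0)
#4 (2,0) H  (was 0)
#5 (0,1) E
#6 (1,7) H  (was 7)
#7 (1,8) C  (was 7)
#8 (0,1) H  (was 1)
#9 (0,0) C  (was 1)
#10 (4,0) C  (was 3)
#11 (0,1) C  (was 0)
#12 (1,8) H  (was 8)
#13 (0,3) C  (was 1)
#14 (0,8) C  (was 3)

STATE = b0:8 b1:8 b2:0 b3:- b4:0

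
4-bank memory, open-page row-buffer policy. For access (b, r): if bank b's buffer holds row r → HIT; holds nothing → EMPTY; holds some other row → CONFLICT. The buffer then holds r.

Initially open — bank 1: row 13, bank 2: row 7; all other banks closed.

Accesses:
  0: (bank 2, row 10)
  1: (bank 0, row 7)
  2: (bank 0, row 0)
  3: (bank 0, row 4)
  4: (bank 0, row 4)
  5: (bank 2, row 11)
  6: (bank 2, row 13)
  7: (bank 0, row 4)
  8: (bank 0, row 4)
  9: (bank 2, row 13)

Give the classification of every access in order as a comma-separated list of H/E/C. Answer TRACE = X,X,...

TRACE = C,E,C,C,H,C,C,H,H,H

#0 (2,10) C  (was 7)
#1 (0,7) E
#2 (0,0) C  (was 7)
#3 (0,4) C  (was 0)
#4 (0,4) H  (was 4)
#5 (2,11) C  (was 10)
#6 (2,13) C  (was 11)
#7 (0,4) H  (was 4)
#8 (0,4) H  (was 4)
#9 (2,13) H  (was 13)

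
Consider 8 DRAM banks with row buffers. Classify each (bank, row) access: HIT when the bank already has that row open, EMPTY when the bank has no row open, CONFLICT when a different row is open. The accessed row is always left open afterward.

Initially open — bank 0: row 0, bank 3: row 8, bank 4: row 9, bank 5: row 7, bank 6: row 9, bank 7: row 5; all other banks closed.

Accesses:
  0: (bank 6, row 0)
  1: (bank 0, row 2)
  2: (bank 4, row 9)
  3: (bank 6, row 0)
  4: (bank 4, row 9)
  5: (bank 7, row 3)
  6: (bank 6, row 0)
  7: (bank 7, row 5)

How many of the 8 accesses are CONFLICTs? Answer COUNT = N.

#0 (6,0) C  (was 9)
#1 (0,2) C  (was 0)
#2 (4,9) H  (was 9)
#3 (6,0) H  (was 0)
#4 (4,9) H  (was 9)
#5 (7,3) C  (was 5)
#6 (6,0) H  (was 0)
#7 (7,5) C  (was 3)

COUNT = 4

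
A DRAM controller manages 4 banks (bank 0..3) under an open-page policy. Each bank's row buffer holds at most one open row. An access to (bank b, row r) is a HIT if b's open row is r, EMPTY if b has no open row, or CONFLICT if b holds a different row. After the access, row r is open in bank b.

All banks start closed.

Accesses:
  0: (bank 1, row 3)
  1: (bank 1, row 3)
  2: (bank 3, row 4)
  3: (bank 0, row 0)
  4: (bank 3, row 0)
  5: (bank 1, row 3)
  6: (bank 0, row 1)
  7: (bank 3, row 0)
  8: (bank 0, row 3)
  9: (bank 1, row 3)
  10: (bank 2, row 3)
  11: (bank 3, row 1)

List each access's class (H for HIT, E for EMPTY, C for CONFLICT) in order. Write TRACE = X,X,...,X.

step 0: bank1 None->3 [EMPTY]
step 1: bank1 3->3 [HIT]
step 2: bank3 None->4 [EMPTY]
step 3: bank0 None->0 [EMPTY]
step 4: bank3 4->0 [CONFLICT]
step 5: bank1 3->3 [HIT]
step 6: bank0 0->1 [CONFLICT]
step 7: bank3 0->0 [HIT]
step 8: bank0 1->3 [CONFLICT]
step 9: bank1 3->3 [HIT]
step 10: bank2 None->3 [EMPTY]
step 11: bank3 0->1 [CONFLICT]

TRACE = E,H,E,E,C,H,C,H,C,H,E,C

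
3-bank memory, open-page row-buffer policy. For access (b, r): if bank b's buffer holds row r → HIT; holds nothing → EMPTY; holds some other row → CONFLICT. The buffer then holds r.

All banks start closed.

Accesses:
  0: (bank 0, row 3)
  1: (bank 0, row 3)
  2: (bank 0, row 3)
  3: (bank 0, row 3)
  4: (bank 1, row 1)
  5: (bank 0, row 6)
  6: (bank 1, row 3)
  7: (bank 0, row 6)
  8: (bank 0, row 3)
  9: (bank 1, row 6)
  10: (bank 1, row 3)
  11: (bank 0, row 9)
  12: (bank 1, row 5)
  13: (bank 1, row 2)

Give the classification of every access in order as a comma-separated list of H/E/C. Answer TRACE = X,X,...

TRACE = E,H,H,H,E,C,C,H,C,C,C,C,C,C

  [0] b0 r3: no row ⇒ E
  [1] b0 r3: had r3 ⇒ H
  [2] b0 r3: had r3 ⇒ H
  [3] b0 r3: had r3 ⇒ H
  [4] b1 r1: no row ⇒ E
  [5] b0 r6: had r3 ⇒ C
  [6] b1 r3: had r1 ⇒ C
  [7] b0 r6: had r6 ⇒ H
  [8] b0 r3: had r6 ⇒ C
  [9] b1 r6: had r3 ⇒ C
  [10] b1 r3: had r6 ⇒ C
  [11] b0 r9: had r3 ⇒ C
  [12] b1 r5: had r3 ⇒ C
  [13] b1 r2: had r5 ⇒ C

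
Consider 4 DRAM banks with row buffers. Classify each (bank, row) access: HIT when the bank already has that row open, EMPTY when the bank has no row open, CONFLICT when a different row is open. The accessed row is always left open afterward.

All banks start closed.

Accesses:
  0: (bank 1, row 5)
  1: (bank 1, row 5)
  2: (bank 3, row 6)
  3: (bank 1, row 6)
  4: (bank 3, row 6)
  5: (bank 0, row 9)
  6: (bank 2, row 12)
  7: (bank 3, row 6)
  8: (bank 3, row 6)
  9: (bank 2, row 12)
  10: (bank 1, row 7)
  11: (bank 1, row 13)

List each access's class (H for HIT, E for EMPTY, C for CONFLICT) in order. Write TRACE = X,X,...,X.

TRACE = E,H,E,C,H,E,E,H,H,H,C,C

step 0: bank1 None->5 [EMPTY]
step 1: bank1 5->5 [HIT]
step 2: bank3 None->6 [EMPTY]
step 3: bank1 5->6 [CONFLICT]
step 4: bank3 6->6 [HIT]
step 5: bank0 None->9 [EMPTY]
step 6: bank2 None->12 [EMPTY]
step 7: bank3 6->6 [HIT]
step 8: bank3 6->6 [HIT]
step 9: bank2 12->12 [HIT]
step 10: bank1 6->7 [CONFLICT]
step 11: bank1 7->13 [CONFLICT]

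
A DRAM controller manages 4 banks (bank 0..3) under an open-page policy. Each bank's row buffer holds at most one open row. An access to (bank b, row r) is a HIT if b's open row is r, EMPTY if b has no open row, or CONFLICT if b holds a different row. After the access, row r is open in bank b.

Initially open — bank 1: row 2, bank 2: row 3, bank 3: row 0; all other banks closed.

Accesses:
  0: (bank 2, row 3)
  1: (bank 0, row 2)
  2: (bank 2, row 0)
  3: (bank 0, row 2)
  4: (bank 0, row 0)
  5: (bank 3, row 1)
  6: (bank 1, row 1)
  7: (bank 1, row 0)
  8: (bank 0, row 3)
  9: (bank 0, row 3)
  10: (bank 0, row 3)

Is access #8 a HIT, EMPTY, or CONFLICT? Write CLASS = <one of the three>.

CLASS = CONFLICT

step 0: bank2 3->3 [HIT]
step 1: bank0 None->2 [EMPTY]
step 2: bank2 3->0 [CONFLICT]
step 3: bank0 2->2 [HIT]
step 4: bank0 2->0 [CONFLICT]
step 5: bank3 0->1 [CONFLICT]
step 6: bank1 2->1 [CONFLICT]
step 7: bank1 1->0 [CONFLICT]
step 8: bank0 0->3 [CONFLICT]
step 9: bank0 3->3 [HIT]
step 10: bank0 3->3 [HIT]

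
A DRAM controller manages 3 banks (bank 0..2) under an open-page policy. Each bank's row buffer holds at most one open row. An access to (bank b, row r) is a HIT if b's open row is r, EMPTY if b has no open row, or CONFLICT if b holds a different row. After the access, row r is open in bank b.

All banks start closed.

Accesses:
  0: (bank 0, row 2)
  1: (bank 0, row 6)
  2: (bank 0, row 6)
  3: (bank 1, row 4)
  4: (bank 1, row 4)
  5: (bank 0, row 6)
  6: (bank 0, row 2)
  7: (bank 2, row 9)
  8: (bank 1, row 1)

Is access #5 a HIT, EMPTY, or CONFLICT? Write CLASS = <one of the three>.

  [0] b0 r2: no row ⇒ E
  [1] b0 r6: had r2 ⇒ C
  [2] b0 r6: had r6 ⇒ H
  [3] b1 r4: no row ⇒ E
  [4] b1 r4: had r4 ⇒ H
  [5] b0 r6: had r6 ⇒ H
  [6] b0 r2: had r6 ⇒ C
  [7] b2 r9: no row ⇒ E
  [8] b1 r1: had r4 ⇒ C

CLASS = HIT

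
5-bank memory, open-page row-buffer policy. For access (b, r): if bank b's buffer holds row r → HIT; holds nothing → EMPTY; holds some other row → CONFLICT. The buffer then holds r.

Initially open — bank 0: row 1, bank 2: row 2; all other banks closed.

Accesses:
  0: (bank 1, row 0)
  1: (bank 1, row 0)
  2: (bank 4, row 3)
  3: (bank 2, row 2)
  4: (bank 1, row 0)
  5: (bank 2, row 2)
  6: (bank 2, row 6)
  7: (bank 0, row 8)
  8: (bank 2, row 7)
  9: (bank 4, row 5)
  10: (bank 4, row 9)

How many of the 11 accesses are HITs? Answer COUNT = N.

COUNT = 4

  [0] b1 r0: no row ⇒ E
  [1] b1 r0: had r0 ⇒ H
  [2] b4 r3: no row ⇒ E
  [3] b2 r2: had r2 ⇒ H
  [4] b1 r0: had r0 ⇒ H
  [5] b2 r2: had r2 ⇒ H
  [6] b2 r6: had r2 ⇒ C
  [7] b0 r8: had r1 ⇒ C
  [8] b2 r7: had r6 ⇒ C
  [9] b4 r5: had r3 ⇒ C
  [10] b4 r9: had r5 ⇒ C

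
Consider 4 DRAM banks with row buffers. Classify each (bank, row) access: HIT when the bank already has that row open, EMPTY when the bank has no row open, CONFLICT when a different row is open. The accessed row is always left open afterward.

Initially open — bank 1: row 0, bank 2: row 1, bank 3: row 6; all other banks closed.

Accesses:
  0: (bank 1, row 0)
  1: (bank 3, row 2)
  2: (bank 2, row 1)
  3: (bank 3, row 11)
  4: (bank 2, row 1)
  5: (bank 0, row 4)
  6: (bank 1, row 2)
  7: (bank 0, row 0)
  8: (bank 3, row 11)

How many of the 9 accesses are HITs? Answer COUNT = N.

step 0: bank1 0->0 [HIT]
step 1: bank3 6->2 [CONFLICT]
step 2: bank2 1->1 [HIT]
step 3: bank3 2->11 [CONFLICT]
step 4: bank2 1->1 [HIT]
step 5: bank0 None->4 [EMPTY]
step 6: bank1 0->2 [CONFLICT]
step 7: bank0 4->0 [CONFLICT]
step 8: bank3 11->11 [HIT]

COUNT = 4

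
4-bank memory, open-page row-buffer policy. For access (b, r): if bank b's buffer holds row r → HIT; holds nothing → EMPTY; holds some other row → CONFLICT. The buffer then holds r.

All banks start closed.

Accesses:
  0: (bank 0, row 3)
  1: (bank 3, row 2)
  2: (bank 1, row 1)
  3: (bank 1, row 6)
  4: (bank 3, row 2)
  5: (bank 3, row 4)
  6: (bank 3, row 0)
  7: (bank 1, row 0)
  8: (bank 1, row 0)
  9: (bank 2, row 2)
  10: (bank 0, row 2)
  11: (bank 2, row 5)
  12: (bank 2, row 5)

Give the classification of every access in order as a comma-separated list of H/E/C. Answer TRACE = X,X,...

TRACE = E,E,E,C,H,C,C,C,H,E,C,C,H

step 0: bank0 None->3 [EMPTY]
step 1: bank3 None->2 [EMPTY]
step 2: bank1 None->1 [EMPTY]
step 3: bank1 1->6 [CONFLICT]
step 4: bank3 2->2 [HIT]
step 5: bank3 2->4 [CONFLICT]
step 6: bank3 4->0 [CONFLICT]
step 7: bank1 6->0 [CONFLICT]
step 8: bank1 0->0 [HIT]
step 9: bank2 None->2 [EMPTY]
step 10: bank0 3->2 [CONFLICT]
step 11: bank2 2->5 [CONFLICT]
step 12: bank2 5->5 [HIT]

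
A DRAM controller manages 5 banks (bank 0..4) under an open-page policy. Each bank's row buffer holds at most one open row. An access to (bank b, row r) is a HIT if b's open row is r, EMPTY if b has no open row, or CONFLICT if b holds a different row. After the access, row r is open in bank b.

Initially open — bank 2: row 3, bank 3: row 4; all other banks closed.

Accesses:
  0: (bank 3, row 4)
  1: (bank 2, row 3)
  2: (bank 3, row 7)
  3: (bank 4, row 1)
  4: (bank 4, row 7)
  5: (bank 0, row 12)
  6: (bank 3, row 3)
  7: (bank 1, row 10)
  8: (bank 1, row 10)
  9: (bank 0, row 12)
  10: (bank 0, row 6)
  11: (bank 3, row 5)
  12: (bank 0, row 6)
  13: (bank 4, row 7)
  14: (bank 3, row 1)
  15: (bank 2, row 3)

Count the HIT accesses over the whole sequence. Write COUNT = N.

COUNT = 7

  [0] b3 r4: had r4 ⇒ H
  [1] b2 r3: had r3 ⇒ H
  [2] b3 r7: had r4 ⇒ C
  [3] b4 r1: no row ⇒ E
  [4] b4 r7: had r1 ⇒ C
  [5] b0 r12: no row ⇒ E
  [6] b3 r3: had r7 ⇒ C
  [7] b1 r10: no row ⇒ E
  [8] b1 r10: had r10 ⇒ H
  [9] b0 r12: had r12 ⇒ H
  [10] b0 r6: had r12 ⇒ C
  [11] b3 r5: had r3 ⇒ C
  [12] b0 r6: had r6 ⇒ H
  [13] b4 r7: had r7 ⇒ H
  [14] b3 r1: had r5 ⇒ C
  [15] b2 r3: had r3 ⇒ H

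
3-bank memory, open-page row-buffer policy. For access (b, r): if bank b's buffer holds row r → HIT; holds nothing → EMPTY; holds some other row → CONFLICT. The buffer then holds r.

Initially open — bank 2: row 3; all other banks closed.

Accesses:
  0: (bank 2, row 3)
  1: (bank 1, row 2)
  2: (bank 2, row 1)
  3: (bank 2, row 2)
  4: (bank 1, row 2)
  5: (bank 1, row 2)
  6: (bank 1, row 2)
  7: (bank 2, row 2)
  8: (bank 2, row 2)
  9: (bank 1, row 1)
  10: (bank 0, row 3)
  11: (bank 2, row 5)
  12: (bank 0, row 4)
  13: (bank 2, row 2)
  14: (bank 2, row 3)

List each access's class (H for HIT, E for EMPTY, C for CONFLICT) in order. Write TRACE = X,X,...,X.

step 0: bank2 3->3 [HIT]
step 1: bank1 None->2 [EMPTY]
step 2: bank2 3->1 [CONFLICT]
step 3: bank2 1->2 [CONFLICT]
step 4: bank1 2->2 [HIT]
step 5: bank1 2->2 [HIT]
step 6: bank1 2->2 [HIT]
step 7: bank2 2->2 [HIT]
step 8: bank2 2->2 [HIT]
step 9: bank1 2->1 [CONFLICT]
step 10: bank0 None->3 [EMPTY]
step 11: bank2 2->5 [CONFLICT]
step 12: bank0 3->4 [CONFLICT]
step 13: bank2 5->2 [CONFLICT]
step 14: bank2 2->3 [CONFLICT]

TRACE = H,E,C,C,H,H,H,H,H,C,E,C,C,C,C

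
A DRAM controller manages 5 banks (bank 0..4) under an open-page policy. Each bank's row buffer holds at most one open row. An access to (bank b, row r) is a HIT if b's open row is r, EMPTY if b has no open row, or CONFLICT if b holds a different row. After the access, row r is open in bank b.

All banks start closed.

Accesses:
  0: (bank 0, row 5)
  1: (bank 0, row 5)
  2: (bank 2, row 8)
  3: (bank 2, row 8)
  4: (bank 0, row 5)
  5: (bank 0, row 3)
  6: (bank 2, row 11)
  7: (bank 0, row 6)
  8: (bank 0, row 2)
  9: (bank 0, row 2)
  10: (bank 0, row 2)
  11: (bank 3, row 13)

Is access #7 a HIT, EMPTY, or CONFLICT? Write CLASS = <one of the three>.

step 0: bank0 None->5 [EMPTY]
step 1: bank0 5->5 [HIT]
step 2: bank2 None->8 [EMPTY]
step 3: bank2 8->8 [HIT]
step 4: bank0 5->5 [HIT]
step 5: bank0 5->3 [CONFLICT]
step 6: bank2 8->11 [CONFLICT]
step 7: bank0 3->6 [CONFLICT]
step 8: bank0 6->2 [CONFLICT]
step 9: bank0 2->2 [HIT]
step 10: bank0 2->2 [HIT]
step 11: bank3 None->13 [EMPTY]

CLASS = CONFLICT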